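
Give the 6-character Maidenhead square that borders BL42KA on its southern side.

BL41kx

Latitude subsquare a = 0; −1 → -1, wraps to 23 = x, carry into square.
Latitude square 2; −1 → 1.
The longitude characters are unchanged.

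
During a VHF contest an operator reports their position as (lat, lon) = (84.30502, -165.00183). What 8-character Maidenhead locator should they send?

AR74lh93

Add 180° to longitude and 90° to latitude: 14.99817, 174.30502.
Field (20°×10°, letters A–R): lon ⌊14.99817/20⌋ = 0 → A; lat ⌊174.30502/10⌋ = 17 → R.
Square (2°×1°, digits 0–9): lon ⌊14.99817/2⌋ = 7; lat ⌊4.30502/1⌋ = 4.
Subsquare (5′×2.5′, letters a–x): lon ⌊0.99817/0.0833333⌋ = 11 → l; lat ⌊0.30502/0.0416667⌋ = 7 → h.
Extended square (30″×15″, digits 0–9): lon ⌊0.08150/0.00833333⌋ = 9; lat ⌊0.01335/0.00416667⌋ = 3.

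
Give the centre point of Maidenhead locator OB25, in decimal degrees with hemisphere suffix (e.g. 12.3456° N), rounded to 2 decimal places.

74.50° S, 105.00° E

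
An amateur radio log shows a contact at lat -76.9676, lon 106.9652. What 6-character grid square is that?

OB33la

Shift to the Maidenhead origin (180°W, 90°S): lon 286.9652, lat 13.0324.
Field (20°×10°, letters A–R): lon ⌊286.9652/20⌋ = 14 → O; lat ⌊13.0324/10⌋ = 1 → B.
Square (2°×1°, digits 0–9): lon ⌊6.9652/2⌋ = 3; lat ⌊3.0324/1⌋ = 3.
Subsquare (5′×2.5′, letters a–x): lon ⌊0.9652/0.0833333⌋ = 11 → l; lat ⌊0.0324/0.0416667⌋ = 0 → a.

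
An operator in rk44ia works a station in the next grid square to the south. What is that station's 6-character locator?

Latitude subsquare a = 0; −1 → -1, wraps to 23 = x, carry into square.
Latitude square 4; −1 → 3.
The longitude characters are unchanged.

RK43ix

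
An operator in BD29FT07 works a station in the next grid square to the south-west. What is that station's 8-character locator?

Longitude extended square 0; −1 → -1, wraps to 9, carry into subsquare.
Longitude subsquare f = 5; −1 → 4 = e.
Latitude extended square 7; −1 → 6.

BD29et96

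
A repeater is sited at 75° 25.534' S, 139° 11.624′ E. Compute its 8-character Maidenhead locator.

PB94on37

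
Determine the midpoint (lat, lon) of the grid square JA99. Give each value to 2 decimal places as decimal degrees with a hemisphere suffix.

80.50° S, 19.00° E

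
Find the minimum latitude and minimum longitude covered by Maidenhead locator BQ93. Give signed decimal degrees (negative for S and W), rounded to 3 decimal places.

73.000, -142.000

Field B=1, Q=16: +1·20° lon, +16·10° lat → SW at lon -160°, lat 70°.
Square 9, 3: +9·2° lon, +3·1° lat → SW at lon -142°, lat 73°.
latitude 73.000, longitude -142.000.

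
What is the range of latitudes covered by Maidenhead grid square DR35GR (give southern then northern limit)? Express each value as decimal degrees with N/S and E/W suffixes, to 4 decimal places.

85.7083° N, 85.7500° N

Field D=3, R=17: +3·20° lon, +17·10° lat → SW at lon -120°, lat 80°.
Square 3, 5: +3·2° lon, +5·1° lat → SW at lon -114°, lat 85°.
Subsquare g=6, r=17: +6·0.0833333° lon, +17·0.0416667° lat → SW at lon -113.5°, lat 85.7083°.
Cell spans 0.0833333° lon × 0.0416667° lat.
south 85.7083° N, north 85.7500° N.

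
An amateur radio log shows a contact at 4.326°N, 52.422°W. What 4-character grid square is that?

GJ34

Shift to the Maidenhead origin (180°W, 90°S): lon 127.58, lat 94.33.
Field (20°×10°, letters A–R): lon ⌊127.58/20⌋ = 6 → G; lat ⌊94.33/10⌋ = 9 → J.
Square (2°×1°, digits 0–9): lon ⌊7.58/2⌋ = 3; lat ⌊4.33/1⌋ = 4.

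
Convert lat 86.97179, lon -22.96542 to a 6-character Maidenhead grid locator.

HR86mx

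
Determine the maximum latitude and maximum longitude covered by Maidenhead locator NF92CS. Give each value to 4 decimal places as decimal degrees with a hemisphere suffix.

Field N=13, F=5: +13·20° lon, +5·10° lat → SW at lon 80°, lat -40°.
Square 9, 2: +9·2° lon, +2·1° lat → SW at lon 98°, lat -38°.
Subsquare c=2, s=18: +2·0.0833333° lon, +18·0.0416667° lat → SW at lon 98.1667°, lat -37.25°.
Cell spans 0.0833333° lon × 0.0416667° lat. NE corner is SW corner plus one full cell.
latitude 37.2083° S, longitude 98.2500° E.

37.2083° S, 98.2500° E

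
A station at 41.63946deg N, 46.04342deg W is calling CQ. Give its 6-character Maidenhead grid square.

Offset from 180°W / 90°S: lon 133.9566°, lat 131.6395°.
Field: 133.9566/20 → 6 → G, 131.6395/10 → 13 → N; chars GN.
Square: 13.9566/2 → 6, 1.6395/1 → 1; chars 61.
Subsquare: 1.9566/0.0833333 → 23 → x, 0.6395/0.0416667 → 15 → p; chars xp.

GN61xp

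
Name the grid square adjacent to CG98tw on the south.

CG98tv

Latitude subsquare w = 22; −1 → 21 = v.
The longitude characters are unchanged.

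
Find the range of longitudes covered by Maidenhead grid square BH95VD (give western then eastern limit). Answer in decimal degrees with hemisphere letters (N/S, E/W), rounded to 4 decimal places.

140.2500° W, 140.1667° W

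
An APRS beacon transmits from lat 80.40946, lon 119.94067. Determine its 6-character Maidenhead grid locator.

Add 180° to longitude and 90° to latitude: 299.9407, 170.4095.
Field: lon ⌊299.9407/20⌋ = 14 → O; lat ⌊170.4095/10⌋ = 17 → R.
Square: lon ⌊19.9407/2⌋ = 9; lat ⌊0.4095/1⌋ = 0.
Subsquare: lon ⌊1.9407/0.0833333⌋ = 23 → x; lat ⌊0.4095/0.0416667⌋ = 9 → j.

OR90xj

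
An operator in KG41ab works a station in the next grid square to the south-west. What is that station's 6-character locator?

KG31xa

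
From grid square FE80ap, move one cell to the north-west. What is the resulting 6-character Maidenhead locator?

FE70xq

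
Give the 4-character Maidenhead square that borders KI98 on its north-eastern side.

LI09

Longitude square 9; +1 → 10, wraps to 0, carry into field.
Longitude field K = 10; +1 → 11 = L.
Latitude square 8; +1 → 9.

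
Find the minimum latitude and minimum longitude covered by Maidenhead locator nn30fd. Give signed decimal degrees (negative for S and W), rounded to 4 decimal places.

40.1250, 86.4167

Field N=13, N=13: +13·20° lon, +13·10° lat → SW at lon 80°, lat 40°.
Square 3, 0: +3·2° lon, +0·1° lat → SW at lon 86°, lat 40°.
Subsquare f=5, d=3: +5·0.0833333° lon, +3·0.0416667° lat → SW at lon 86.4167°, lat 40.125°.
latitude 40.1250, longitude 86.4167.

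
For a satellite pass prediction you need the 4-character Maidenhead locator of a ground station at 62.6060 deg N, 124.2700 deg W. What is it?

CP72

Add 180° to longitude and 90° to latitude: 55.73, 152.61.
Field: 55.73/20 → 2 → C, 152.61/10 → 15 → P; chars CP.
Square: 15.73/2 → 7, 2.61/1 → 2; chars 72.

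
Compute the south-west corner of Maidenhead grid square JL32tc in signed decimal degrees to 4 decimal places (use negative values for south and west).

22.0833, 7.5833

Field J=9, L=11: +9·20° lon, +11·10° lat → SW at lon 0°, lat 20°.
Square 3, 2: +3·2° lon, +2·1° lat → SW at lon 6°, lat 22°.
Subsquare t=19, c=2: +19·0.0833333° lon, +2·0.0416667° lat → SW at lon 7.58333°, lat 22.0833°.
latitude 22.0833, longitude 7.5833.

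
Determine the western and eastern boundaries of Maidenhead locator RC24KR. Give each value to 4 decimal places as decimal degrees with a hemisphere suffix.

164.8333° E, 164.9167° E

Field R=17, C=2: +17·20° lon, +2·10° lat → SW at lon 160°, lat -70°.
Square 2, 4: +2·2° lon, +4·1° lat → SW at lon 164°, lat -66°.
Subsquare k=10, r=17: +10·0.0833333° lon, +17·0.0416667° lat → SW at lon 164.833°, lat -65.2917°.
Cell spans 0.0833333° lon × 0.0416667° lat.
west 164.8333° E, east 164.9167° E.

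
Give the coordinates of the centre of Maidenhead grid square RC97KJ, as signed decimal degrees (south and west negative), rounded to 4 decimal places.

-62.6042, 178.8750

Field R=17, C=2: +17·20° lon, +2·10° lat → SW at lon 160°, lat -70°.
Square 9, 7: +9·2° lon, +7·1° lat → SW at lon 178°, lat -63°.
Subsquare k=10, j=9: +10·0.0833333° lon, +9·0.0416667° lat → SW at lon 178.833°, lat -62.625°.
Cell spans 0.0833333° lon × 0.0416667° lat. Centre is SW corner plus half of each.
latitude -62.6042, longitude 178.8750.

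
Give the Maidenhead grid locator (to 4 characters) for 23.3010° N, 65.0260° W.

FL73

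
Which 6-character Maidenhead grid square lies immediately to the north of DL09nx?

DM00na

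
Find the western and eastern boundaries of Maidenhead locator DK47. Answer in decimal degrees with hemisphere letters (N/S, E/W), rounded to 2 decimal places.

Field D=3, K=10: +3·20° lon, +10·10° lat → SW at lon -120°, lat 10°.
Square 4, 7: +4·2° lon, +7·1° lat → SW at lon -112°, lat 17°.
Cell spans 2° lon × 1° lat.
west 112.00° W, east 110.00° W.

112.00° W, 110.00° W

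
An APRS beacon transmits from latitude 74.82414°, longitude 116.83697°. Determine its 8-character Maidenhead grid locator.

Offset from 180°W / 90°S: lon 296.83697°, lat 164.82414°.
Field: 296.83697/20 → 14 → O, 164.82414/10 → 16 → Q; chars OQ.
Square: 16.83697/2 → 8, 4.82414/1 → 4; chars 84.
Subsquare: 0.83697/0.0833333 → 10 → k, 0.82414/0.0416667 → 19 → t; chars kt.
Extended square: 0.00364/0.00833333 → 0, 0.03247/0.00416667 → 7; chars 07.

OQ84kt07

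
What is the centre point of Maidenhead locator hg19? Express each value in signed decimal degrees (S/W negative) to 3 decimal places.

-20.500, -37.000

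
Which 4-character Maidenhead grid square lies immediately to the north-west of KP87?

Longitude square 8; −1 → 7.
Latitude square 7; +1 → 8.

KP78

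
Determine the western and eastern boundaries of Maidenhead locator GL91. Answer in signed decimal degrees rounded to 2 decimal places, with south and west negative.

Field G=6, L=11: +6·20° lon, +11·10° lat → SW at lon -60°, lat 20°.
Square 9, 1: +9·2° lon, +1·1° lat → SW at lon -42°, lat 21°.
Cell spans 2° lon × 1° lat.
west -42.00, east -40.00.

-42.00, -40.00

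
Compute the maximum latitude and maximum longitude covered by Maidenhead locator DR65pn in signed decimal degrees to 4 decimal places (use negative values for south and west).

85.5833, -106.6667

Field D=3, R=17: +3·20° lon, +17·10° lat → SW at lon -120°, lat 80°.
Square 6, 5: +6·2° lon, +5·1° lat → SW at lon -108°, lat 85°.
Subsquare p=15, n=13: +15·0.0833333° lon, +13·0.0416667° lat → SW at lon -106.75°, lat 85.5417°.
Cell spans 0.0833333° lon × 0.0416667° lat. NE corner is SW corner plus one full cell.
latitude 85.5833, longitude -106.6667.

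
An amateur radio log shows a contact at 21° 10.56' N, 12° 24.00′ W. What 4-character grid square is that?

IL31

Add 180° to longitude and 90° to latitude: 167.60, 111.18.
Field: 167.60/20 → 8 → I, 111.18/10 → 11 → L; chars IL.
Square: 7.60/2 → 3, 1.18/1 → 1; chars 31.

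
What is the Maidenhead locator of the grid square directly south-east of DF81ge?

Longitude subsquare g = 6; +1 → 7 = h.
Latitude subsquare e = 4; −1 → 3 = d.

DF81hd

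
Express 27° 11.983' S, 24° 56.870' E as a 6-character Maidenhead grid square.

Offset from 180°W / 90°S: lon 204.9478°, lat 62.8003°.
Field: lon ⌊204.9478/20⌋ = 10 → K; lat ⌊62.8003/10⌋ = 6 → G.
Square: lon ⌊4.9478/2⌋ = 2; lat ⌊2.8003/1⌋ = 2.
Subsquare: lon ⌊0.9478/0.0833333⌋ = 11 → l; lat ⌊0.8003/0.0416667⌋ = 19 → t.

KG22lt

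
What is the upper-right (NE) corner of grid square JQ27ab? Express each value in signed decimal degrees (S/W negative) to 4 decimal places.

Field J=9, Q=16: +9·20° lon, +16·10° lat → SW at lon 0°, lat 70°.
Square 2, 7: +2·2° lon, +7·1° lat → SW at lon 4°, lat 77°.
Subsquare a=0, b=1: +0·0.0833333° lon, +1·0.0416667° lat → SW at lon 4°, lat 77.0417°.
Cell spans 0.0833333° lon × 0.0416667° lat. NE corner is SW corner plus one full cell.
latitude 77.0833, longitude 4.0833.

77.0833, 4.0833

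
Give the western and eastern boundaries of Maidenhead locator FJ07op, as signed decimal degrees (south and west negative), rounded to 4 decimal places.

-78.8333, -78.7500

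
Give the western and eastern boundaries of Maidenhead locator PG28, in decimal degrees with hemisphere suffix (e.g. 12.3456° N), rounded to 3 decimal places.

Field P=15, G=6: +15·20° lon, +6·10° lat → SW at lon 120°, lat -30°.
Square 2, 8: +2·2° lon, +8·1° lat → SW at lon 124°, lat -22°.
Cell spans 2° lon × 1° lat.
west 124.000° E, east 126.000° E.

124.000° E, 126.000° E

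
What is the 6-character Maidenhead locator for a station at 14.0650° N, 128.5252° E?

Add 180° to longitude and 90° to latitude: 308.5252, 104.0650.
Field: 308.5252/20 → 15 → P, 104.0650/10 → 10 → K; chars PK.
Square: 8.5252/2 → 4, 4.0650/1 → 4; chars 44.
Subsquare: 0.5252/0.0833333 → 6 → g, 0.0650/0.0416667 → 1 → b; chars gb.

PK44gb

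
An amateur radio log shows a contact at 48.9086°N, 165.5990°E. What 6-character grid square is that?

RN28tv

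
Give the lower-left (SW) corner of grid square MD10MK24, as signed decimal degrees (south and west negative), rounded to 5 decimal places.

Field M=12, D=3: +12·20° lon, +3·10° lat → SW at lon 60°, lat -60°.
Square 1, 0: +1·2° lon, +0·1° lat → SW at lon 62°, lat -60°.
Subsquare m=12, k=10: +12·0.0833333° lon, +10·0.0416667° lat → SW at lon 63°, lat -59.5833°.
Extended square 2, 4: +2·0.00833333° lon, +4·0.00416667° lat → SW at lon 63.0167°, lat -59.5667°.
latitude -59.56667, longitude 63.01667.

-59.56667, 63.01667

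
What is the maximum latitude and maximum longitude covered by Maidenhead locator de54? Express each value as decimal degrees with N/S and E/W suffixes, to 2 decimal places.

45.00° S, 108.00° W

Field D=3, E=4: +3·20° lon, +4·10° lat → SW at lon -120°, lat -50°.
Square 5, 4: +5·2° lon, +4·1° lat → SW at lon -110°, lat -46°.
Cell spans 2° lon × 1° lat. NE corner is SW corner plus one full cell.
latitude 45.00° S, longitude 108.00° W.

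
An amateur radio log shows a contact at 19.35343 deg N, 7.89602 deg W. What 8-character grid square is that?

IK69bi24

Shift to the Maidenhead origin (180°W, 90°S): lon 172.10398, lat 109.35343.
Field (20°×10°, letters A–R): lon ⌊172.10398/20⌋ = 8 → I; lat ⌊109.35343/10⌋ = 10 → K.
Square (2°×1°, digits 0–9): lon ⌊12.10398/2⌋ = 6; lat ⌊9.35343/1⌋ = 9.
Subsquare (5′×2.5′, letters a–x): lon ⌊0.10398/0.0833333⌋ = 1 → b; lat ⌊0.35343/0.0416667⌋ = 8 → i.
Extended square (30″×15″, digits 0–9): lon ⌊0.02065/0.00833333⌋ = 2; lat ⌊0.02010/0.00416667⌋ = 4.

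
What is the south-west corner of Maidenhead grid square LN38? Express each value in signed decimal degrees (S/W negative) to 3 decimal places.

48.000, 46.000

Field L=11, N=13: +11·20° lon, +13·10° lat → SW at lon 40°, lat 40°.
Square 3, 8: +3·2° lon, +8·1° lat → SW at lon 46°, lat 48°.
latitude 48.000, longitude 46.000.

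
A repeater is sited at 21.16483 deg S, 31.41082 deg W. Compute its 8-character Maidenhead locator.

Shift to the Maidenhead origin (180°W, 90°S): lon 148.58918, lat 68.83517.
Field (20°×10°, letters A–R): 148.58918/20 → 7 → H, 68.83517/10 → 6 → G; chars HG.
Square (2°×1°, digits 0–9): 8.58918/2 → 4, 8.83517/1 → 8; chars 48.
Subsquare (5′×2.5′, letters a–x): 0.58918/0.0833333 → 7 → h, 0.83517/0.0416667 → 20 → u; chars hu.
Extended square (30″×15″, digits 0–9): 0.00585/0.00833333 → 0, 0.00184/0.00416667 → 0; chars 00.

HG48hu00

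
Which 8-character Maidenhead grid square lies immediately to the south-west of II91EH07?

Longitude extended square 0; −1 → -1, wraps to 9, carry into subsquare.
Longitude subsquare e = 4; −1 → 3 = d.
Latitude extended square 7; −1 → 6.

II91dh96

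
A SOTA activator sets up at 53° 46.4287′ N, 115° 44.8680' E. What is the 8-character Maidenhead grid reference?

OO73us95

Offset from 180°W / 90°S: lon 295.74780°, lat 143.77381°.
Field: lon ⌊295.74780/20⌋ = 14 → O; lat ⌊143.77381/10⌋ = 14 → O.
Square: lon ⌊15.74780/2⌋ = 7; lat ⌊3.77381/1⌋ = 3.
Subsquare: lon ⌊1.74780/0.0833333⌋ = 20 → u; lat ⌊0.77381/0.0416667⌋ = 18 → s.
Extended square: lon ⌊0.08113/0.00833333⌋ = 9; lat ⌊0.02381/0.00416667⌋ = 5.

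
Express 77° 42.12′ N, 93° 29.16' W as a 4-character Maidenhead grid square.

EQ37

Add 180° to longitude and 90° to latitude: 86.51, 167.70.
Field (20°×10°, letters A–R): lon ⌊86.51/20⌋ = 4 → E; lat ⌊167.70/10⌋ = 16 → Q.
Square (2°×1°, digits 0–9): lon ⌊6.51/2⌋ = 3; lat ⌊7.70/1⌋ = 7.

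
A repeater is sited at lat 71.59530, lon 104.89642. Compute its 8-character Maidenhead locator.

OQ21ko72

Add 180° to longitude and 90° to latitude: 284.89642, 161.59530.
Field (20°×10°, letters A–R): lon ⌊284.89642/20⌋ = 14 → O; lat ⌊161.59530/10⌋ = 16 → Q.
Square (2°×1°, digits 0–9): lon ⌊4.89642/2⌋ = 2; lat ⌊1.59530/1⌋ = 1.
Subsquare (5′×2.5′, letters a–x): lon ⌊0.89642/0.0833333⌋ = 10 → k; lat ⌊0.59530/0.0416667⌋ = 14 → o.
Extended square (30″×15″, digits 0–9): lon ⌊0.06309/0.00833333⌋ = 7; lat ⌊0.01197/0.00416667⌋ = 2.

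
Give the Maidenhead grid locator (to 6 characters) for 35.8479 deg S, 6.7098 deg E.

JF34id

Offset from 180°W / 90°S: lon 186.7098°, lat 54.1521°.
Field: 186.7098/20 → 9 → J, 54.1521/10 → 5 → F; chars JF.
Square: 6.7098/2 → 3, 4.1521/1 → 4; chars 34.
Subsquare: 0.7098/0.0833333 → 8 → i, 0.1521/0.0416667 → 3 → d; chars id.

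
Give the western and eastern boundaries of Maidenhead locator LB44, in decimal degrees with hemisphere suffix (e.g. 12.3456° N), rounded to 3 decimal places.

Field L=11, B=1: +11·20° lon, +1·10° lat → SW at lon 40°, lat -80°.
Square 4, 4: +4·2° lon, +4·1° lat → SW at lon 48°, lat -76°.
Cell spans 2° lon × 1° lat.
west 48.000° E, east 50.000° E.

48.000° E, 50.000° E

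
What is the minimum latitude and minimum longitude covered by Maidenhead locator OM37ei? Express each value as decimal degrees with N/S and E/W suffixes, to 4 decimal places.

Field O=14, M=12: +14·20° lon, +12·10° lat → SW at lon 100°, lat 30°.
Square 3, 7: +3·2° lon, +7·1° lat → SW at lon 106°, lat 37°.
Subsquare e=4, i=8: +4·0.0833333° lon, +8·0.0416667° lat → SW at lon 106.333°, lat 37.3333°.
latitude 37.3333° N, longitude 106.3333° E.

37.3333° N, 106.3333° E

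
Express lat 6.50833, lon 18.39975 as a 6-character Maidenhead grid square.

JJ96em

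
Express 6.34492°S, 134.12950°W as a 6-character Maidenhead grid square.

CI23wp

Add 180° to longitude and 90° to latitude: 45.8705, 83.6551.
Field: lon ⌊45.8705/20⌋ = 2 → C; lat ⌊83.6551/10⌋ = 8 → I.
Square: lon ⌊5.8705/2⌋ = 2; lat ⌊3.6551/1⌋ = 3.
Subsquare: lon ⌊1.8705/0.0833333⌋ = 22 → w; lat ⌊0.6551/0.0416667⌋ = 15 → p.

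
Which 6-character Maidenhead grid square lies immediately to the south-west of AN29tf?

AN29se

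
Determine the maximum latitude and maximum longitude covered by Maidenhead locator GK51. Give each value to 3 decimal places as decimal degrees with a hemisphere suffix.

Field G=6, K=10: +6·20° lon, +10·10° lat → SW at lon -60°, lat 10°.
Square 5, 1: +5·2° lon, +1·1° lat → SW at lon -50°, lat 11°.
Cell spans 2° lon × 1° lat. NE corner is SW corner plus one full cell.
latitude 12.000° N, longitude 48.000° W.

12.000° N, 48.000° W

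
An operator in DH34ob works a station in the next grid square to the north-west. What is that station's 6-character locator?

Longitude subsquare o = 14; −1 → 13 = n.
Latitude subsquare b = 1; +1 → 2 = c.

DH34nc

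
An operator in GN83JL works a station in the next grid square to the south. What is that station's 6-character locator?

Latitude subsquare l = 11; −1 → 10 = k.
The longitude characters are unchanged.

GN83jk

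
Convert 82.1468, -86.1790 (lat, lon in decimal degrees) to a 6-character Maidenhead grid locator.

Add 180° to longitude and 90° to latitude: 93.8210, 172.1468.
Field: 93.8210/20 → 4 → E, 172.1468/10 → 17 → R; chars ER.
Square: 13.8210/2 → 6, 2.1468/1 → 2; chars 62.
Subsquare: 1.8210/0.0833333 → 21 → v, 0.1468/0.0416667 → 3 → d; chars vd.

ER62vd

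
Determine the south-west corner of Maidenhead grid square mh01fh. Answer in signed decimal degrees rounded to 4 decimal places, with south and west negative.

-18.7083, 60.4167

Field M=12, H=7: +12·20° lon, +7·10° lat → SW at lon 60°, lat -20°.
Square 0, 1: +0·2° lon, +1·1° lat → SW at lon 60°, lat -19°.
Subsquare f=5, h=7: +5·0.0833333° lon, +7·0.0416667° lat → SW at lon 60.4167°, lat -18.7083°.
latitude -18.7083, longitude 60.4167.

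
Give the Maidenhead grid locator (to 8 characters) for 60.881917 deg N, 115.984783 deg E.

Offset from 180°W / 90°S: lon 295.98478°, lat 150.88192°.
Field: lon ⌊295.98478/20⌋ = 14 → O; lat ⌊150.88192/10⌋ = 15 → P.
Square: lon ⌊15.98478/2⌋ = 7; lat ⌊0.88192/1⌋ = 0.
Subsquare: lon ⌊1.98478/0.0833333⌋ = 23 → x; lat ⌊0.88192/0.0416667⌋ = 21 → v.
Extended square: lon ⌊0.06812/0.00833333⌋ = 8; lat ⌊0.00692/0.00416667⌋ = 1.

OP70xv81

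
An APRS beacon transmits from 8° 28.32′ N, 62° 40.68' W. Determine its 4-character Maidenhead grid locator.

FJ88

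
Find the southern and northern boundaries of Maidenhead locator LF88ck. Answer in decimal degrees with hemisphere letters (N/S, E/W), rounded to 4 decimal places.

Field L=11, F=5: +11·20° lon, +5·10° lat → SW at lon 40°, lat -40°.
Square 8, 8: +8·2° lon, +8·1° lat → SW at lon 56°, lat -32°.
Subsquare c=2, k=10: +2·0.0833333° lon, +10·0.0416667° lat → SW at lon 56.1667°, lat -31.5833°.
Cell spans 0.0833333° lon × 0.0416667° lat.
south 31.5833° S, north 31.5417° S.

31.5833° S, 31.5417° S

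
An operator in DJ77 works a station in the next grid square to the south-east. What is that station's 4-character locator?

Longitude square 7; +1 → 8.
Latitude square 7; −1 → 6.

DJ86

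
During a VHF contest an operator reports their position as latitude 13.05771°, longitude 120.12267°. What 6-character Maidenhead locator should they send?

Add 180° to longitude and 90° to latitude: 300.1227, 103.0577.
Field (20°×10°, letters A–R): lon ⌊300.1227/20⌋ = 15 → P; lat ⌊103.0577/10⌋ = 10 → K.
Square (2°×1°, digits 0–9): lon ⌊0.1227/2⌋ = 0; lat ⌊3.0577/1⌋ = 3.
Subsquare (5′×2.5′, letters a–x): lon ⌊0.1227/0.0833333⌋ = 1 → b; lat ⌊0.0577/0.0416667⌋ = 1 → b.

PK03bb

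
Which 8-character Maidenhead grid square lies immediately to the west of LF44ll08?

Longitude extended square 0; −1 → -1, wraps to 9, carry into subsquare.
Longitude subsquare l = 11; −1 → 10 = k.
The latitude characters are unchanged.

LF44kl98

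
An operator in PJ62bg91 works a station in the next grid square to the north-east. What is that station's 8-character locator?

PJ62cg02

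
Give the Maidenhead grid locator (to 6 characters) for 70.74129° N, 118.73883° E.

Offset from 180°W / 90°S: lon 298.7388°, lat 160.7413°.
Field: 298.7388/20 → 14 → O, 160.7413/10 → 16 → Q; chars OQ.
Square: 18.7388/2 → 9, 0.7413/1 → 0; chars 90.
Subsquare: 0.7388/0.0833333 → 8 → i, 0.7413/0.0416667 → 17 → r; chars ir.

OQ90ir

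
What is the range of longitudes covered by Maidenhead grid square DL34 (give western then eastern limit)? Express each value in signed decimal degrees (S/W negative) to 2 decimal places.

-114.00, -112.00

Field D=3, L=11: +3·20° lon, +11·10° lat → SW at lon -120°, lat 20°.
Square 3, 4: +3·2° lon, +4·1° lat → SW at lon -114°, lat 24°.
Cell spans 2° lon × 1° lat.
west -114.00, east -112.00.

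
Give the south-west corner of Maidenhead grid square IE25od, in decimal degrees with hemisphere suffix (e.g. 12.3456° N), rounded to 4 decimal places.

44.8750° S, 14.8333° W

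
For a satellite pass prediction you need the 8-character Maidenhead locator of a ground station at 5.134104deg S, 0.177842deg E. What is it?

Add 180° to longitude and 90° to latitude: 180.17784, 84.86590.
Field: lon ⌊180.17784/20⌋ = 9 → J; lat ⌊84.86590/10⌋ = 8 → I.
Square: lon ⌊0.17784/2⌋ = 0; lat ⌊4.86590/1⌋ = 4.
Subsquare: lon ⌊0.17784/0.0833333⌋ = 2 → c; lat ⌊0.86590/0.0416667⌋ = 20 → u.
Extended square: lon ⌊0.01118/0.00833333⌋ = 1; lat ⌊0.03256/0.00416667⌋ = 7.

JI04cu17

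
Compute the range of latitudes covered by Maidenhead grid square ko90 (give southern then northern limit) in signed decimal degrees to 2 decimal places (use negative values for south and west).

50.00, 51.00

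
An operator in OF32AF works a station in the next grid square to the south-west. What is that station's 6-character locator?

Longitude subsquare a = 0; −1 → -1, wraps to 23 = x, carry into square.
Longitude square 3; −1 → 2.
Latitude subsquare f = 5; −1 → 4 = e.

OF22xe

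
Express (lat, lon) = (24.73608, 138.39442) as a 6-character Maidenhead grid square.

PL94er

Offset from 180°W / 90°S: lon 318.3944°, lat 114.7361°.
Field: lon ⌊318.3944/20⌋ = 15 → P; lat ⌊114.7361/10⌋ = 11 → L.
Square: lon ⌊18.3944/2⌋ = 9; lat ⌊4.7361/1⌋ = 4.
Subsquare: lon ⌊0.3944/0.0833333⌋ = 4 → e; lat ⌊0.7361/0.0416667⌋ = 17 → r.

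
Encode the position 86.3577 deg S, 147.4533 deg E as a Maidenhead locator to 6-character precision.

QA33rp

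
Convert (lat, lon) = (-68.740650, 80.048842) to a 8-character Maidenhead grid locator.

Offset from 180°W / 90°S: lon 260.04884°, lat 21.25935°.
Field: 260.04884/20 → 13 → N, 21.25935/10 → 2 → C; chars NC.
Square: 0.04884/2 → 0, 1.25935/1 → 1; chars 01.
Subsquare: 0.04884/0.0833333 → 0 → a, 0.25935/0.0416667 → 6 → g; chars ag.
Extended square: 0.04884/0.00833333 → 5, 0.00935/0.00416667 → 2; chars 52.

NC01ag52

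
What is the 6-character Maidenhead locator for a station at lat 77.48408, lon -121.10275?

CQ97kl

Add 180° to longitude and 90° to latitude: 58.8972, 167.4841.
Field: lon ⌊58.8972/20⌋ = 2 → C; lat ⌊167.4841/10⌋ = 16 → Q.
Square: lon ⌊18.8972/2⌋ = 9; lat ⌊7.4841/1⌋ = 7.
Subsquare: lon ⌊0.8972/0.0833333⌋ = 10 → k; lat ⌊0.4841/0.0416667⌋ = 11 → l.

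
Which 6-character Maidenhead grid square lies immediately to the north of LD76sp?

LD76sq

Latitude subsquare p = 15; +1 → 16 = q.
The longitude characters are unchanged.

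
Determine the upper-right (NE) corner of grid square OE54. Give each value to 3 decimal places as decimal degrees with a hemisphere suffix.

Field O=14, E=4: +14·20° lon, +4·10° lat → SW at lon 100°, lat -50°.
Square 5, 4: +5·2° lon, +4·1° lat → SW at lon 110°, lat -46°.
Cell spans 2° lon × 1° lat. NE corner is SW corner plus one full cell.
latitude 45.000° S, longitude 112.000° E.

45.000° S, 112.000° E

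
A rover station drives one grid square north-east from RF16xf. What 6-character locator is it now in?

RF26ag

Longitude subsquare x = 23; +1 → 24, wraps to 0 = a, carry into square.
Longitude square 1; +1 → 2.
Latitude subsquare f = 5; +1 → 6 = g.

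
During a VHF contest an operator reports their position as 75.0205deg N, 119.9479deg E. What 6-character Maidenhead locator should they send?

Offset from 180°W / 90°S: lon 299.9479°, lat 165.0205°.
Field: 299.9479/20 → 14 → O, 165.0205/10 → 16 → Q; chars OQ.
Square: 19.9479/2 → 9, 5.0205/1 → 5; chars 95.
Subsquare: 1.9479/0.0833333 → 23 → x, 0.0205/0.0416667 → 0 → a; chars xa.

OQ95xa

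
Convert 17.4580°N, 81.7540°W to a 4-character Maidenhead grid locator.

EK97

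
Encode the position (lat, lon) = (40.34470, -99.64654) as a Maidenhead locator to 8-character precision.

Shift to the Maidenhead origin (180°W, 90°S): lon 80.35346, lat 130.34470.
Field: lon ⌊80.35346/20⌋ = 4 → E; lat ⌊130.34470/10⌋ = 13 → N.
Square: lon ⌊0.35346/2⌋ = 0; lat ⌊0.34470/1⌋ = 0.
Subsquare: lon ⌊0.35346/0.0833333⌋ = 4 → e; lat ⌊0.34470/0.0416667⌋ = 8 → i.
Extended square: lon ⌊0.02013/0.00833333⌋ = 2; lat ⌊0.01137/0.00416667⌋ = 2.

EN00ei22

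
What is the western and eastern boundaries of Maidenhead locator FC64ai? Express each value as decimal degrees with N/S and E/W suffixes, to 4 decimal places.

Field F=5, C=2: +5·20° lon, +2·10° lat → SW at lon -80°, lat -70°.
Square 6, 4: +6·2° lon, +4·1° lat → SW at lon -68°, lat -66°.
Subsquare a=0, i=8: +0·0.0833333° lon, +8·0.0416667° lat → SW at lon -68°, lat -65.6667°.
Cell spans 0.0833333° lon × 0.0416667° lat.
west 68.0000° W, east 67.9167° W.

68.0000° W, 67.9167° W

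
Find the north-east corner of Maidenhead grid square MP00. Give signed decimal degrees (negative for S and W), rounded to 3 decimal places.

61.000, 62.000

Field M=12, P=15: +12·20° lon, +15·10° lat → SW at lon 60°, lat 60°.
Square 0, 0: +0·2° lon, +0·1° lat → SW at lon 60°, lat 60°.
Cell spans 2° lon × 1° lat. NE corner is SW corner plus one full cell.
latitude 61.000, longitude 62.000.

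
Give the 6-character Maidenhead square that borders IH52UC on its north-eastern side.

Longitude subsquare u = 20; +1 → 21 = v.
Latitude subsquare c = 2; +1 → 3 = d.

IH52vd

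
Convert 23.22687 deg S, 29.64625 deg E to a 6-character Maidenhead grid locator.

KG46ts

Shift to the Maidenhead origin (180°W, 90°S): lon 209.6463, lat 66.7731.
Field (20°×10°, letters A–R): lon ⌊209.6463/20⌋ = 10 → K; lat ⌊66.7731/10⌋ = 6 → G.
Square (2°×1°, digits 0–9): lon ⌊9.6463/2⌋ = 4; lat ⌊6.7731/1⌋ = 6.
Subsquare (5′×2.5′, letters a–x): lon ⌊1.6463/0.0833333⌋ = 19 → t; lat ⌊0.7731/0.0416667⌋ = 18 → s.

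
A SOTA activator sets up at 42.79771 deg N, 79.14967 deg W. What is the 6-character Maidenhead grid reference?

FN02kt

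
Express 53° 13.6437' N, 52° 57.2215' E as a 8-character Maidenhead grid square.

Shift to the Maidenhead origin (180°W, 90°S): lon 232.95369, lat 143.22740.
Field (20°×10°, letters A–R): 232.95369/20 → 11 → L, 143.22740/10 → 14 → O; chars LO.
Square (2°×1°, digits 0–9): 12.95369/2 → 6, 3.22740/1 → 3; chars 63.
Subsquare (5′×2.5′, letters a–x): 0.95369/0.0833333 → 11 → l, 0.22740/0.0416667 → 5 → f; chars lf.
Extended square (30″×15″, digits 0–9): 0.03702/0.00833333 → 4, 0.01906/0.00416667 → 4; chars 44.

LO63lf44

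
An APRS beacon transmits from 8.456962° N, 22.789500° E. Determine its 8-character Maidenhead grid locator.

KJ18jk49

Offset from 180°W / 90°S: lon 202.78950°, lat 98.45696°.
Field: 202.78950/20 → 10 → K, 98.45696/10 → 9 → J; chars KJ.
Square: 2.78950/2 → 1, 8.45696/1 → 8; chars 18.
Subsquare: 0.78950/0.0833333 → 9 → j, 0.45696/0.0416667 → 10 → k; chars jk.
Extended square: 0.03950/0.00833333 → 4, 0.04030/0.00416667 → 9; chars 49.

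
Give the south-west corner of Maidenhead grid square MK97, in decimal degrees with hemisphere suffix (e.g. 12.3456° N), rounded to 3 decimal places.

17.000° N, 78.000° E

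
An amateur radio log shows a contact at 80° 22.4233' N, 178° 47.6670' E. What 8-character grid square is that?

RR90ji59

Offset from 180°W / 90°S: lon 358.79445°, lat 170.37372°.
Field: 358.79445/20 → 17 → R, 170.37372/10 → 17 → R; chars RR.
Square: 18.79445/2 → 9, 0.37372/1 → 0; chars 90.
Subsquare: 0.79445/0.0833333 → 9 → j, 0.37372/0.0416667 → 8 → i; chars ji.
Extended square: 0.04445/0.00833333 → 5, 0.04039/0.00416667 → 9; chars 59.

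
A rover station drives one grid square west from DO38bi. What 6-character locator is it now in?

Longitude subsquare b = 1; −1 → 0 = a.
The latitude characters are unchanged.

DO38ai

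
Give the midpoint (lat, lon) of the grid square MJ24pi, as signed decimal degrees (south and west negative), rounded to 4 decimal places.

4.3542, 65.2917

Field M=12, J=9: +12·20° lon, +9·10° lat → SW at lon 60°, lat 0°.
Square 2, 4: +2·2° lon, +4·1° lat → SW at lon 64°, lat 4°.
Subsquare p=15, i=8: +15·0.0833333° lon, +8·0.0416667° lat → SW at lon 65.25°, lat 4.33333°.
Cell spans 0.0833333° lon × 0.0416667° lat. Centre is SW corner plus half of each.
latitude 4.3542, longitude 65.2917.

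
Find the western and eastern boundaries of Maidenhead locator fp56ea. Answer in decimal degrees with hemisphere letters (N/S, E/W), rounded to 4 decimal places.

69.6667° W, 69.5833° W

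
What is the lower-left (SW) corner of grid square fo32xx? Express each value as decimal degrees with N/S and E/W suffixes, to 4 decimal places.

52.9583° N, 72.0833° W

Field F=5, O=14: +5·20° lon, +14·10° lat → SW at lon -80°, lat 50°.
Square 3, 2: +3·2° lon, +2·1° lat → SW at lon -74°, lat 52°.
Subsquare x=23, x=23: +23·0.0833333° lon, +23·0.0416667° lat → SW at lon -72.0833°, lat 52.9583°.
latitude 52.9583° N, longitude 72.0833° W.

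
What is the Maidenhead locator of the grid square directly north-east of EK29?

Longitude square 2; +1 → 3.
Latitude square 9; +1 → 10, wraps to 0, carry into field.
Latitude field K = 10; +1 → 11 = L.

EL30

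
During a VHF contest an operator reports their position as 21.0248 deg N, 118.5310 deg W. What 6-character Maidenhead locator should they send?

Shift to the Maidenhead origin (180°W, 90°S): lon 61.4690, lat 111.0248.
Field: lon ⌊61.4690/20⌋ = 3 → D; lat ⌊111.0248/10⌋ = 11 → L.
Square: lon ⌊1.4690/2⌋ = 0; lat ⌊1.0248/1⌋ = 1.
Subsquare: lon ⌊1.4690/0.0833333⌋ = 17 → r; lat ⌊0.0248/0.0416667⌋ = 0 → a.

DL01ra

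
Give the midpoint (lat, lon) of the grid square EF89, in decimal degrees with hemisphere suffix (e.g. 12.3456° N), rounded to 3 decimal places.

Field E=4, F=5: +4·20° lon, +5·10° lat → SW at lon -100°, lat -40°.
Square 8, 9: +8·2° lon, +9·1° lat → SW at lon -84°, lat -31°.
Cell spans 2° lon × 1° lat. Centre is SW corner plus half of each.
latitude 30.500° S, longitude 83.000° W.

30.500° S, 83.000° W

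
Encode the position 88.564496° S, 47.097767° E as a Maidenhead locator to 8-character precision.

LA31nk14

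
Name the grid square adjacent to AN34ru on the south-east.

AN34st

Longitude subsquare r = 17; +1 → 18 = s.
Latitude subsquare u = 20; −1 → 19 = t.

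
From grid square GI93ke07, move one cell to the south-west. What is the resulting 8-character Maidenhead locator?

Longitude extended square 0; −1 → -1, wraps to 9, carry into subsquare.
Longitude subsquare k = 10; −1 → 9 = j.
Latitude extended square 7; −1 → 6.

GI93je96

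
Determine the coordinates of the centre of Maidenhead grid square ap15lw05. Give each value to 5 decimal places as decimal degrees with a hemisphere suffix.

Field A=0, P=15: +0·20° lon, +15·10° lat → SW at lon -180°, lat 60°.
Square 1, 5: +1·2° lon, +5·1° lat → SW at lon -178°, lat 65°.
Subsquare l=11, w=22: +11·0.0833333° lon, +22·0.0416667° lat → SW at lon -177.083°, lat 65.9167°.
Extended square 0, 5: +0·0.00833333° lon, +5·0.00416667° lat → SW at lon -177.083°, lat 65.9375°.
Cell spans 0.00833333° lon × 0.00416667° lat. Centre is SW corner plus half of each.
latitude 65.93958° N, longitude 177.07917° W.

65.93958° N, 177.07917° W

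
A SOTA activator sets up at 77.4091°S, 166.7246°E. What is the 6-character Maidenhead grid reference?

RB32io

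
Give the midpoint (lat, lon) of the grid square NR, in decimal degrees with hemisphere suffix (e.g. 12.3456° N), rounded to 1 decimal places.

85.0° N, 90.0° E

Field N=13, R=17: +13·20° lon, +17·10° lat → SW at lon 80°, lat 80°.
Cell spans 20° lon × 10° lat. Centre is SW corner plus half of each.
latitude 85.0° N, longitude 90.0° E.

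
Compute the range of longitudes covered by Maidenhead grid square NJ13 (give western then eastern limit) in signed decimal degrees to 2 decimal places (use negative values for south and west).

82.00, 84.00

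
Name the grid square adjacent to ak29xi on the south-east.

AK39ah

Longitude subsquare x = 23; +1 → 24, wraps to 0 = a, carry into square.
Longitude square 2; +1 → 3.
Latitude subsquare i = 8; −1 → 7 = h.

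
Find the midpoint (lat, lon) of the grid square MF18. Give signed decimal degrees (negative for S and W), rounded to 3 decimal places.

-31.500, 63.000

Field M=12, F=5: +12·20° lon, +5·10° lat → SW at lon 60°, lat -40°.
Square 1, 8: +1·2° lon, +8·1° lat → SW at lon 62°, lat -32°.
Cell spans 2° lon × 1° lat. Centre is SW corner plus half of each.
latitude -31.500, longitude 63.000.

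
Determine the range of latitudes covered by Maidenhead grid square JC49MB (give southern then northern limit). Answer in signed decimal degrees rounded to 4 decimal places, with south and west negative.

-60.9583, -60.9167

Field J=9, C=2: +9·20° lon, +2·10° lat → SW at lon 0°, lat -70°.
Square 4, 9: +4·2° lon, +9·1° lat → SW at lon 8°, lat -61°.
Subsquare m=12, b=1: +12·0.0833333° lon, +1·0.0416667° lat → SW at lon 9°, lat -60.9583°.
Cell spans 0.0833333° lon × 0.0416667° lat.
south -60.9583, north -60.9167.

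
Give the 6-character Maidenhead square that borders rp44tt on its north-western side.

Longitude subsquare t = 19; −1 → 18 = s.
Latitude subsquare t = 19; +1 → 20 = u.

RP44su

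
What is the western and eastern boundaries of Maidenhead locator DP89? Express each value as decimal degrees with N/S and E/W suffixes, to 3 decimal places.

Field D=3, P=15: +3·20° lon, +15·10° lat → SW at lon -120°, lat 60°.
Square 8, 9: +8·2° lon, +9·1° lat → SW at lon -104°, lat 69°.
Cell spans 2° lon × 1° lat.
west 104.000° W, east 102.000° W.

104.000° W, 102.000° W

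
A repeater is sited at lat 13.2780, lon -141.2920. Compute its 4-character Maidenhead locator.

Offset from 180°W / 90°S: lon 38.71°, lat 103.28°.
Field: lon ⌊38.71/20⌋ = 1 → B; lat ⌊103.28/10⌋ = 10 → K.
Square: lon ⌊18.71/2⌋ = 9; lat ⌊3.28/1⌋ = 3.

BK93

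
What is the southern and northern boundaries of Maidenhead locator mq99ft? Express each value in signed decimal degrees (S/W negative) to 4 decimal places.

79.7917, 79.8333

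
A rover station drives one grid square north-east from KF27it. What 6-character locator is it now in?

KF27ju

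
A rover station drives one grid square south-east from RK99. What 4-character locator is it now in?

Longitude square 9; +1 → 10, wraps to 0, carry into field.
Longitude field R = 17; +1 → 18, wraps to 0 = A, wrapping around the antimeridian.
Latitude square 9; −1 → 8.

AK08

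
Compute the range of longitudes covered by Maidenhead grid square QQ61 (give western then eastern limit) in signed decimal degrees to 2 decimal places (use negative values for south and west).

152.00, 154.00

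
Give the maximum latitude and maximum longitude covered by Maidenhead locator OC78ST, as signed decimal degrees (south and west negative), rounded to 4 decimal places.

Field O=14, C=2: +14·20° lon, +2·10° lat → SW at lon 100°, lat -70°.
Square 7, 8: +7·2° lon, +8·1° lat → SW at lon 114°, lat -62°.
Subsquare s=18, t=19: +18·0.0833333° lon, +19·0.0416667° lat → SW at lon 115.5°, lat -61.2083°.
Cell spans 0.0833333° lon × 0.0416667° lat. NE corner is SW corner plus one full cell.
latitude -61.1667, longitude 115.5833.

-61.1667, 115.5833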